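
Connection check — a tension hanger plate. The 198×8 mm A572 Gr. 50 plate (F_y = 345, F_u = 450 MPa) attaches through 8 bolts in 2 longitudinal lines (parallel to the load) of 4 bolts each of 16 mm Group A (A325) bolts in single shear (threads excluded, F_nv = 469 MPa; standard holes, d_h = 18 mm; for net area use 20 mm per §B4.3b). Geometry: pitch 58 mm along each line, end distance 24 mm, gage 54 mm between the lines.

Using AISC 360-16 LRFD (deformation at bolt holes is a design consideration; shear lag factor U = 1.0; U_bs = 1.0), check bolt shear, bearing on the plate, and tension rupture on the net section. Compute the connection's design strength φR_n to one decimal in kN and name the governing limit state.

426.6 kN (net-section rupture governs)

Bolt shear: A_b = π(16)²/4 = 201.06 mm². φR_n = 0.75 × 469 × 201.06 × 8 × 1 = 565.8 kN.
Bearing (8 mm plate, F_u = 450 MPa): end bolts L_c = 24 − 18/2 = 15, R_n = min(1.2×15×8×450, 2.4×16×8×450) = 64.8 kN/bolt; interior L_c = 58 − 18 = 40, R_n = 138.24 kN/bolt. φR_n = 0.75 × (2×64.8 + 6×138.24) = 719.3 kN.
Tension rupture (net): A_n = (198 − 2×20)×8 = 1264 mm² (U = 1.0, A_e = A_n). φR_n = 0.75 × 450 × 1264 = 426.6 kN.
Governing: min(565.8, 719.3, 426.6) = 426.6 kN → net-section rupture.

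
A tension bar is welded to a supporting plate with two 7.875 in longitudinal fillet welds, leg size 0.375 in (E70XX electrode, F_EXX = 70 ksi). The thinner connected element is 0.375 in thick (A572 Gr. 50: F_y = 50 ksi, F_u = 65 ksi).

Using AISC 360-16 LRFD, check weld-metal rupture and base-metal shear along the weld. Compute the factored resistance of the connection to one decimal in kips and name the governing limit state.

Weld metal: throat = 0.707×0.375 = 0.26513 in, L = 2×7.875 = 15.75 in. φR_n = 0.75 × 0.6 × 70 × 0.26513 × 15.75 = 131.5 kips.
Base metal shear (0.375 in plate): yield φR_n = 1.0×0.6×50×0.375×15.75 = 177.2 kips; rupture φR_n = 0.75×0.6×65×0.375×15.75 = 172.8 kips; take 172.8 kips (rupture).
Governing: min(131.5, 172.8) = 131.5 kips → weld metal.

131.5 kips (weld metal governs)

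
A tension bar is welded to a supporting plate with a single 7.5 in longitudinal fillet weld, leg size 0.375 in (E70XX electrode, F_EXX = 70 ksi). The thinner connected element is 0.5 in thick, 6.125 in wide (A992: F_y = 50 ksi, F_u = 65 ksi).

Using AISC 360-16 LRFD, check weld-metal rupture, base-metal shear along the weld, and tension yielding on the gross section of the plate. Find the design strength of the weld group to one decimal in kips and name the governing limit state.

Weld metal: throat = 0.707×0.375 = 0.26513 in, L = 7.5 in. φR_n = 0.75 × 0.6 × 70 × 0.26513 × 7.5 = 62.6 kips.
Base metal shear (0.5 in plate): yield φR_n = 1.0×0.6×50×0.5×7.5 = 112.5 kips; rupture φR_n = 0.75×0.6×65×0.5×7.5 = 109.7 kips; take 109.7 kips (rupture).
Tension yield (gross): A_g = 6.125×0.5 = 3.0625 in². φR_n = 0.90 × 50 × 3.0625 = 137.8 kips.
Governing: min(62.6, 109.7, 137.8) = 62.6 kips → weld metal.

62.6 kips (weld metal governs)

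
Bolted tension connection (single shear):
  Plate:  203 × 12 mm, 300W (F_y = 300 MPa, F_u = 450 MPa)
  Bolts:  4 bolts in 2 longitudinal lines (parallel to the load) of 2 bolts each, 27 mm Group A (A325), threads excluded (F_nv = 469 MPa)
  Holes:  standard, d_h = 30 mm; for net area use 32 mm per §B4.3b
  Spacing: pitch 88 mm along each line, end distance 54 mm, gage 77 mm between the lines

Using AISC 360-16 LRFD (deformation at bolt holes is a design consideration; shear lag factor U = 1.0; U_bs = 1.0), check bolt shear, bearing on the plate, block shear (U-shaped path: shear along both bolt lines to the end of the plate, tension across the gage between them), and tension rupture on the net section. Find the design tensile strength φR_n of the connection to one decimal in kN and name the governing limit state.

Bolt shear: A_b = π(27)²/4 = 572.56 mm². φR_n = 0.75 × 469 × 572.56 × 4 × 1 = 805.6 kN.
Bearing (12 mm plate, F_u = 450 MPa): end bolts L_c = 54 − 30/2 = 39, R_n = min(1.2×39×12×450, 2.4×27×12×450) = 252.72 kN/bolt; interior L_c = 88 − 30 = 58, R_n = 349.92 kN/bolt. φR_n = 0.75 × (2×252.72 + 2×349.92) = 904.0 kN.
Block shear: shear path 2×[54+1×88] = 2×142 mm, A_gv = 3408, A_nv = 2×(142 − 1.5×32)×12 = 2256 mm²; tension across gage: (77 − 1×32)×12 = 540 mm². R_n = min(0.6×450×2256, 0.6×300×3408) + 1.0×450×540 = min(609.12, 613.44) + 243 = 852.12 kN. φR_n = 0.75 × 852.12 = 639.1 kN.
Tension rupture (net): A_n = (203 − 2×32)×12 = 1668 mm² (U = 1.0, A_e = A_n). φR_n = 0.75 × 450 × 1668 = 563.0 kN.
Governing: min(805.6, 904.0, 639.1, 563.0) = 563.0 kN → net-section rupture.

563.0 kN (net-section rupture governs)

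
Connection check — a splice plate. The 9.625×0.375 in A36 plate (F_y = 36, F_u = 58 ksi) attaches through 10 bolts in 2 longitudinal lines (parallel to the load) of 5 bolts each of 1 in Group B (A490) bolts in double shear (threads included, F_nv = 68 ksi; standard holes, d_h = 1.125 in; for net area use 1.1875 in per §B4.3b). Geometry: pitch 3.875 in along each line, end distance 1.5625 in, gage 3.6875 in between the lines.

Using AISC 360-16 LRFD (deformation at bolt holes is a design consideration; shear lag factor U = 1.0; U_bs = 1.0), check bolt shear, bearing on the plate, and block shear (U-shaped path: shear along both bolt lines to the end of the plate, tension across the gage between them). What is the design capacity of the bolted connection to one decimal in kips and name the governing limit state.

Bolt shear: A_b = π(1)²/4 = 0.7854 in². φR_n = 0.75 × 68 × 0.7854 × 10 × 2 = 801.1 kips.
Bearing (0.375 in plate, F_u = 58 ksi): end bolts L_c = 1.5625 − 1.125/2 = 1, R_n = min(1.2×1×0.375×58, 2.4×1×0.375×58) = 26.1 kips/bolt; interior L_c = 3.875 − 1.125 = 2.75, R_n = 52.2 kips/bolt. φR_n = 0.75 × (2×26.1 + 8×52.2) = 352.4 kips.
Block shear: shear path 2×[1.5625+4×3.875] = 2×17.0625 in, A_gv = 12.797, A_nv = 2×(17.0625 − 4.5×1.1875)×0.375 = 8.7891 in²; tension across gage: (3.6875 − 1×1.1875)×0.375 = 0.9375 in². R_n = min(0.6×58×8.7891, 0.6×36×12.797) + 1.0×58×0.9375 = min(305.86, 276.42) + 54.375 = 330.8 kips. φR_n = 0.75 × 330.8 = 248.1 kips.
Governing: min(801.1, 352.4, 248.1) = 248.1 kips → block shear.

248.1 kips (block shear governs)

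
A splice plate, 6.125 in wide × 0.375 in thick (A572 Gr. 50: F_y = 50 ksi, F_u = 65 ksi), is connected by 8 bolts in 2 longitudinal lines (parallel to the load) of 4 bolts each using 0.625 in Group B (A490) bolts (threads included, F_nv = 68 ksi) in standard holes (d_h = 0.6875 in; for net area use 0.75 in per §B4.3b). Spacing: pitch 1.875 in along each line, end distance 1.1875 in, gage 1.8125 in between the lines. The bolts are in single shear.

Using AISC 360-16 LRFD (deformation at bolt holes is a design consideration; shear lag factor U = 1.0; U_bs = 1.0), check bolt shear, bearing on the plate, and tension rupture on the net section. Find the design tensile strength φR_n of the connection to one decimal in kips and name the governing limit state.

Bolt shear: A_b = π(0.625)²/4 = 0.3068 in². φR_n = 0.75 × 68 × 0.3068 × 8 × 1 = 125.2 kips.
Bearing (0.375 in plate, F_u = 65 ksi): end bolts L_c = 1.1875 − 0.6875/2 = 0.84375, R_n = min(1.2×0.84375×0.375×65, 2.4×0.625×0.375×65) = 24.68 kips/bolt; interior L_c = 1.875 − 0.6875 = 1.1875, R_n = 34.734 kips/bolt. φR_n = 0.75 × (2×24.68 + 6×34.734) = 193.3 kips.
Tension rupture (net): A_n = (6.125 − 2×0.75)×0.375 = 1.7344 in² (U = 1.0, A_e = A_n). φR_n = 0.75 × 65 × 1.7344 = 84.6 kips.
Governing: min(125.2, 193.3, 84.6) = 84.6 kips → net-section rupture.

84.6 kips (net-section rupture governs)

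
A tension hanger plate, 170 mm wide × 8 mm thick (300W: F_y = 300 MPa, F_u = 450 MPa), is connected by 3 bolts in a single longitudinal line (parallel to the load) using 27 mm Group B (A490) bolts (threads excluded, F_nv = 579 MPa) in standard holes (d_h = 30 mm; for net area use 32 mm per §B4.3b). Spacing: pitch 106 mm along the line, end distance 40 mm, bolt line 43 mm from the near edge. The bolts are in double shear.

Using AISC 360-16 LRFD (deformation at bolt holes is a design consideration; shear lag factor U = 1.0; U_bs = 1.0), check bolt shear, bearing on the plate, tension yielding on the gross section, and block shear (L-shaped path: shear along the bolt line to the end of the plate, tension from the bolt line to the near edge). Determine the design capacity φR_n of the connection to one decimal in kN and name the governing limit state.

345.1 kN (block shear governs)

Bolt shear: A_b = π(27)²/4 = 572.56 mm². φR_n = 0.75 × 579 × 572.56 × 3 × 2 = 1491.8 kN.
Bearing (8 mm plate, F_u = 450 MPa): end bolts L_c = 40 − 30/2 = 25, R_n = min(1.2×25×8×450, 2.4×27×8×450) = 108 kN/bolt; interior L_c = 106 − 30 = 76, R_n = 233.28 kN/bolt. φR_n = 0.75 × (1×108 + 2×233.28) = 430.9 kN.
Tension yield (gross): A_g = 170×8 = 1360 mm². φR_n = 0.90 × 300 × 1360 = 367.2 kN.
Block shear: shear path 1×[40+2×106] = 1×252 mm, A_gv = 2016, A_nv = 1×(252 − 2.5×32)×8 = 1376 mm²; tension to near edge: (43 − 0.5×32)×8 = 216 mm². R_n = min(0.6×450×1376, 0.6×300×2016) + 1.0×450×216 = min(371.52, 362.88) + 97.2 = 460.08 kN. φR_n = 0.75 × 460.08 = 345.1 kN.
Governing: min(1491.8, 430.9, 367.2, 345.1) = 345.1 kN → block shear.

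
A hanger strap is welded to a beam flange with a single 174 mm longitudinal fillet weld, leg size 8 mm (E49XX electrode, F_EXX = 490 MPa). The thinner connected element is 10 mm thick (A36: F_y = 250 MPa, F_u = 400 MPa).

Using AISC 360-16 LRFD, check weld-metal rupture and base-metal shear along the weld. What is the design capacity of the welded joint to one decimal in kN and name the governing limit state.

Weld metal: throat = 0.707×8 = 5.656 mm, L = 174 mm. φR_n = 0.75 × 0.6 × 490 × 5.656 × 174 = 217.0 kN.
Base metal shear (10 mm plate): yield φR_n = 1.0×0.6×250×10×174 = 261.0 kN; rupture φR_n = 0.75×0.6×400×10×174 = 313.2 kN; take 261.0 kN (yield).
Governing: min(217.0, 261.0) = 217.0 kN → weld metal.

217.0 kN (weld metal governs)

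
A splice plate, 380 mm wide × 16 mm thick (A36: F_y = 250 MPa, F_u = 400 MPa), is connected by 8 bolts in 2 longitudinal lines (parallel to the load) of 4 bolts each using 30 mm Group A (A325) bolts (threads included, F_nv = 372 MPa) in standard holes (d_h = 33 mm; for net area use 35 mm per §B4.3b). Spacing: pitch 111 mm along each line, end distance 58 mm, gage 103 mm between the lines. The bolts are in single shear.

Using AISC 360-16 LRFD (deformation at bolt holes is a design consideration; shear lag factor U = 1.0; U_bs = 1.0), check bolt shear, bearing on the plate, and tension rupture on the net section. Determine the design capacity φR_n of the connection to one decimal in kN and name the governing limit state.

Bolt shear: A_b = π(30)²/4 = 706.86 mm². φR_n = 0.75 × 372 × 706.86 × 8 × 1 = 1577.7 kN.
Bearing (16 mm plate, F_u = 400 MPa): end bolts L_c = 58 − 33/2 = 41.5, R_n = min(1.2×41.5×16×400, 2.4×30×16×400) = 318.72 kN/bolt; interior L_c = 111 − 33 = 78, R_n = 460.8 kN/bolt. φR_n = 0.75 × (2×318.72 + 6×460.8) = 2551.7 kN.
Tension rupture (net): A_n = (380 − 2×35)×16 = 4960 mm² (U = 1.0, A_e = A_n). φR_n = 0.75 × 400 × 4960 = 1488.0 kN.
Governing: min(1577.7, 2551.7, 1488.0) = 1488.0 kN → net-section rupture.

1488.0 kN (net-section rupture governs)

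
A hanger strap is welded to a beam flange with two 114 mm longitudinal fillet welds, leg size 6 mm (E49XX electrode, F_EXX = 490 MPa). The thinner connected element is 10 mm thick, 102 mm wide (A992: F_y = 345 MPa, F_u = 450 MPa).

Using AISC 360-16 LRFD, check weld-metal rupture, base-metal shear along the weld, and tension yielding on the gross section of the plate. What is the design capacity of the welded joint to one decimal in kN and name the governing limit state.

213.3 kN (weld metal governs)

Weld metal: throat = 0.707×6 = 4.242 mm, L = 2×114 = 228 mm. φR_n = 0.75 × 0.6 × 490 × 4.242 × 228 = 213.3 kN.
Base metal shear (10 mm plate): yield φR_n = 1.0×0.6×345×10×228 = 472.0 kN; rupture φR_n = 0.75×0.6×450×10×228 = 461.7 kN; take 461.7 kN (rupture).
Tension yield (gross): A_g = 102×10 = 1020 mm². φR_n = 0.90 × 345 × 1020 = 316.7 kN.
Governing: min(213.3, 461.7, 316.7) = 213.3 kN → weld metal.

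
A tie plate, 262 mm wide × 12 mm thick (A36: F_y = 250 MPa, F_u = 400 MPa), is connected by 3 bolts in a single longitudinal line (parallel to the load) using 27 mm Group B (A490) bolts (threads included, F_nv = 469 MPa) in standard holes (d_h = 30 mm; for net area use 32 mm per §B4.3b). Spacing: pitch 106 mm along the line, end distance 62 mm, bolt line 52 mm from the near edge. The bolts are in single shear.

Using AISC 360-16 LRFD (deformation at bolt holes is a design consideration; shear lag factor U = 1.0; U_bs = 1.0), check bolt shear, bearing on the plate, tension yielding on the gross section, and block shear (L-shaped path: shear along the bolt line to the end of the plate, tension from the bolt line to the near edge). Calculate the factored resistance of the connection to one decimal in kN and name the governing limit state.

Bolt shear: A_b = π(27)²/4 = 572.56 mm². φR_n = 0.75 × 469 × 572.56 × 3 × 1 = 604.2 kN.
Bearing (12 mm plate, F_u = 400 MPa): end bolts L_c = 62 − 30/2 = 47, R_n = min(1.2×47×12×400, 2.4×27×12×400) = 270.72 kN/bolt; interior L_c = 106 − 30 = 76, R_n = 311.04 kN/bolt. φR_n = 0.75 × (1×270.72 + 2×311.04) = 669.6 kN.
Tension yield (gross): A_g = 262×12 = 3144 mm². φR_n = 0.90 × 250 × 3144 = 707.4 kN.
Block shear: shear path 1×[62+2×106] = 1×274 mm, A_gv = 3288, A_nv = 1×(274 − 2.5×32)×12 = 2328 mm²; tension to near edge: (52 − 0.5×32)×12 = 432 mm². R_n = min(0.6×400×2328, 0.6×250×3288) + 1.0×400×432 = min(558.72, 493.2) + 172.8 = 666 kN. φR_n = 0.75 × 666 = 499.5 kN.
Governing: min(604.2, 669.6, 707.4, 499.5) = 499.5 kN → block shear.

499.5 kN (block shear governs)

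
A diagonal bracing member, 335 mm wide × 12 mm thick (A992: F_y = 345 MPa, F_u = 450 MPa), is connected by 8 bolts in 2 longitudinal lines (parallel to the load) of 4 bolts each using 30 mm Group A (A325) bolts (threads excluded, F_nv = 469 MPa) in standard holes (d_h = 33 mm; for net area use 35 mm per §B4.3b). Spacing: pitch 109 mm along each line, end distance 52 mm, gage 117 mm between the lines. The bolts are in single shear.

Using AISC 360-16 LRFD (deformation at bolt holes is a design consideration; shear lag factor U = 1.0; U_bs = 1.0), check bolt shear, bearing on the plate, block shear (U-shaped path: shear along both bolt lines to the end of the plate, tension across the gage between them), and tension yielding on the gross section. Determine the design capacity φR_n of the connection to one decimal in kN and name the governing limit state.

1248.2 kN (gross-section yield governs)

Bolt shear: A_b = π(30)²/4 = 706.86 mm². φR_n = 0.75 × 469 × 706.86 × 8 × 1 = 1989.1 kN.
Bearing (12 mm plate, F_u = 450 MPa): end bolts L_c = 52 − 33/2 = 35.5, R_n = min(1.2×35.5×12×450, 2.4×30×12×450) = 230.04 kN/bolt; interior L_c = 109 − 33 = 76, R_n = 388.8 kN/bolt. φR_n = 0.75 × (2×230.04 + 6×388.8) = 2094.7 kN.
Block shear: shear path 2×[52+3×109] = 2×379 mm, A_gv = 9096, A_nv = 2×(379 − 3.5×35)×12 = 6156 mm²; tension across gage: (117 − 1×35)×12 = 984 mm². R_n = min(0.6×450×6156, 0.6×345×9096) + 1.0×450×984 = min(1662.1, 1882.9) + 442.8 = 2104.9 kN. φR_n = 0.75 × 2104.9 = 1578.7 kN.
Tension yield (gross): A_g = 335×12 = 4020 mm². φR_n = 0.90 × 345 × 4020 = 1248.2 kN.
Governing: min(1989.1, 2094.7, 1578.7, 1248.2) = 1248.2 kN → gross-section yield.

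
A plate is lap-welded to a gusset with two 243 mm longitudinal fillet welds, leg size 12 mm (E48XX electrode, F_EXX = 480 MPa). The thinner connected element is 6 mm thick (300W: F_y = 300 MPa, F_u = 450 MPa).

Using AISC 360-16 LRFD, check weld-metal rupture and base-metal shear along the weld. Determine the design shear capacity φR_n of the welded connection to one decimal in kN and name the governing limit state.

524.9 kN (base-metal shear governs)

Weld metal: throat = 0.707×12 = 8.484 mm, L = 2×243 = 486 mm. φR_n = 0.75 × 0.6 × 480 × 8.484 × 486 = 890.6 kN.
Base metal shear (6 mm plate): yield φR_n = 1.0×0.6×300×6×486 = 524.9 kN; rupture φR_n = 0.75×0.6×450×6×486 = 590.5 kN; take 524.9 kN (yield).
Governing: min(890.6, 524.9) = 524.9 kN → base-metal shear.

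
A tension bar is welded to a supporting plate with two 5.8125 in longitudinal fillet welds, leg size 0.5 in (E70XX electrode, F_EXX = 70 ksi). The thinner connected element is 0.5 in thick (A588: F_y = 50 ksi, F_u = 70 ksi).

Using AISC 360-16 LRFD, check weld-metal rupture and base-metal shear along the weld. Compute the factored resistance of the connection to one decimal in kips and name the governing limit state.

Weld metal: throat = 0.707×0.5 = 0.3535 in, L = 2×5.8125 = 11.625 in. φR_n = 0.75 × 0.6 × 70 × 0.3535 × 11.625 = 129.4 kips.
Base metal shear (0.5 in plate): yield φR_n = 1.0×0.6×50×0.5×11.625 = 174.4 kips; rupture φR_n = 0.75×0.6×70×0.5×11.625 = 183.1 kips; take 174.4 kips (yield).
Governing: min(129.4, 174.4) = 129.4 kips → weld metal.

129.4 kips (weld metal governs)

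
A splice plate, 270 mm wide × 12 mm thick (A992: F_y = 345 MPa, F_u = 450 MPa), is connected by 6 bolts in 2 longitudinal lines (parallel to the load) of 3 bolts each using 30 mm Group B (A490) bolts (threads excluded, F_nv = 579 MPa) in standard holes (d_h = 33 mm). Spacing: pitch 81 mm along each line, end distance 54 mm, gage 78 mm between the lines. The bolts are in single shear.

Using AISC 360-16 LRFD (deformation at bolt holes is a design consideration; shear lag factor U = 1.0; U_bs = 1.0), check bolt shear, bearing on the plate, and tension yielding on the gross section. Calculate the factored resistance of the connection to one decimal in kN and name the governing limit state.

1006.0 kN (gross-section yield governs)

Bolt shear: A_b = π(30)²/4 = 706.86 mm². φR_n = 0.75 × 579 × 706.86 × 6 × 1 = 1841.7 kN.
Bearing (12 mm plate, F_u = 450 MPa): end bolts L_c = 54 − 33/2 = 37.5, R_n = min(1.2×37.5×12×450, 2.4×30×12×450) = 243 kN/bolt; interior L_c = 81 − 33 = 48, R_n = 311.04 kN/bolt. φR_n = 0.75 × (2×243 + 4×311.04) = 1297.6 kN.
Tension yield (gross): A_g = 270×12 = 3240 mm². φR_n = 0.90 × 345 × 3240 = 1006.0 kN.
Governing: min(1841.7, 1297.6, 1006.0) = 1006.0 kN → gross-section yield.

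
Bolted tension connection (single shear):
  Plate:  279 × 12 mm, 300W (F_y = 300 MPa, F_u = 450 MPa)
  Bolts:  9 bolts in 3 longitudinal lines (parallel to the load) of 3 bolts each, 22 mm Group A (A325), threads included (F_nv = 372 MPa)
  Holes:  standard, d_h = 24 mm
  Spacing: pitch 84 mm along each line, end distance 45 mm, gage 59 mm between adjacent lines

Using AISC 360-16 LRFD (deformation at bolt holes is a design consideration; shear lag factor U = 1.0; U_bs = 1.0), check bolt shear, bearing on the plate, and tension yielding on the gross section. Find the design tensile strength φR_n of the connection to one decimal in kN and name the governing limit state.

Bolt shear: A_b = π(22)²/4 = 380.13 mm². φR_n = 0.75 × 372 × 380.13 × 9 × 1 = 954.5 kN.
Bearing (12 mm plate, F_u = 450 MPa): end bolts L_c = 45 − 24/2 = 33, R_n = min(1.2×33×12×450, 2.4×22×12×450) = 213.84 kN/bolt; interior L_c = 84 − 24 = 60, R_n = 285.12 kN/bolt. φR_n = 0.75 × (3×213.84 + 6×285.12) = 1764.2 kN.
Tension yield (gross): A_g = 279×12 = 3348 mm². φR_n = 0.90 × 300 × 3348 = 904.0 kN.
Governing: min(954.5, 1764.2, 904.0) = 904.0 kN → gross-section yield.

904.0 kN (gross-section yield governs)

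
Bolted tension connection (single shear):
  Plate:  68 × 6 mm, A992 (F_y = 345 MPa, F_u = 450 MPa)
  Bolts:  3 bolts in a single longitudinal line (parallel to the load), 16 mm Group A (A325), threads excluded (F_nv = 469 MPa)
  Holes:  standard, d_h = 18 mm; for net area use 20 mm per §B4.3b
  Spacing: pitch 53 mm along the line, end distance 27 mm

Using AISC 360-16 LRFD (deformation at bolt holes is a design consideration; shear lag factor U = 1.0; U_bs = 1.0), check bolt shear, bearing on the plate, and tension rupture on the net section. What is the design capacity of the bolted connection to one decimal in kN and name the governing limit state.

Bolt shear: A_b = π(16)²/4 = 201.06 mm². φR_n = 0.75 × 469 × 201.06 × 3 × 1 = 212.2 kN.
Bearing (6 mm plate, F_u = 450 MPa): end bolts L_c = 27 − 18/2 = 18, R_n = min(1.2×18×6×450, 2.4×16×6×450) = 58.32 kN/bolt; interior L_c = 53 − 18 = 35, R_n = 103.68 kN/bolt. φR_n = 0.75 × (1×58.32 + 2×103.68) = 199.3 kN.
Tension rupture (net): A_n = (68 − 1×20)×6 = 288 mm² (U = 1.0, A_e = A_n). φR_n = 0.75 × 450 × 288 = 97.2 kN.
Governing: min(212.2, 199.3, 97.2) = 97.2 kN → net-section rupture.

97.2 kN (net-section rupture governs)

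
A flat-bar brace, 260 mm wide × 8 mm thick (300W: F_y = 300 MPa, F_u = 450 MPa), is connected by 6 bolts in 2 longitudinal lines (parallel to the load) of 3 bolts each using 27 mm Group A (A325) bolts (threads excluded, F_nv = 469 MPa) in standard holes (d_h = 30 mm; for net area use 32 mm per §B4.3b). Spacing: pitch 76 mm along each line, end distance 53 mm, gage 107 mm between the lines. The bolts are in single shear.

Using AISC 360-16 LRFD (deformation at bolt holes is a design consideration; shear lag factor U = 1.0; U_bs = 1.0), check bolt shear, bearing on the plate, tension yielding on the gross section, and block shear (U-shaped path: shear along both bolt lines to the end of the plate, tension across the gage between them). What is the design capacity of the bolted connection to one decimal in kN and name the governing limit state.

561.6 kN (gross-section yield governs)

Bolt shear: A_b = π(27)²/4 = 572.56 mm². φR_n = 0.75 × 469 × 572.56 × 6 × 1 = 1208.4 kN.
Bearing (8 mm plate, F_u = 450 MPa): end bolts L_c = 53 − 30/2 = 38, R_n = min(1.2×38×8×450, 2.4×27×8×450) = 164.16 kN/bolt; interior L_c = 76 − 30 = 46, R_n = 198.72 kN/bolt. φR_n = 0.75 × (2×164.16 + 4×198.72) = 842.4 kN.
Tension yield (gross): A_g = 260×8 = 2080 mm². φR_n = 0.90 × 300 × 2080 = 561.6 kN.
Block shear: shear path 2×[53+2×76] = 2×205 mm, A_gv = 3280, A_nv = 2×(205 − 2.5×32)×8 = 2000 mm²; tension across gage: (107 − 1×32)×8 = 600 mm². R_n = min(0.6×450×2000, 0.6×300×3280) + 1.0×450×600 = min(540, 590.4) + 270 = 810 kN. φR_n = 0.75 × 810 = 607.5 kN.
Governing: min(1208.4, 842.4, 561.6, 607.5) = 561.6 kN → gross-section yield.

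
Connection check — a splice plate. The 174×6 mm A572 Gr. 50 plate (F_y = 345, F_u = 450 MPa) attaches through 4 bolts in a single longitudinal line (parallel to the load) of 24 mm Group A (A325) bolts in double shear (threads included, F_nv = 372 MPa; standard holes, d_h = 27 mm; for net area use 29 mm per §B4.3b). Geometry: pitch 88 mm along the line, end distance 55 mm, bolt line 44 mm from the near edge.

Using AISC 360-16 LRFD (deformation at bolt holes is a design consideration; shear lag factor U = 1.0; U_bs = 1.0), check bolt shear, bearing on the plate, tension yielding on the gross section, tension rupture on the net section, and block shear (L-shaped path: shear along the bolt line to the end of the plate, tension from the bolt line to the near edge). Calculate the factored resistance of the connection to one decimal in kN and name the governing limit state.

Bolt shear: A_b = π(24)²/4 = 452.39 mm². φR_n = 0.75 × 372 × 452.39 × 4 × 2 = 1009.7 kN.
Bearing (6 mm plate, F_u = 450 MPa): end bolts L_c = 55 − 27/2 = 41.5, R_n = min(1.2×41.5×6×450, 2.4×24×6×450) = 134.46 kN/bolt; interior L_c = 88 − 27 = 61, R_n = 155.52 kN/bolt. φR_n = 0.75 × (1×134.46 + 3×155.52) = 450.8 kN.
Tension yield (gross): A_g = 174×6 = 1044 mm². φR_n = 0.90 × 345 × 1044 = 324.2 kN.
Tension rupture (net): A_n = (174 − 1×29)×6 = 870 mm² (U = 1.0, A_e = A_n). φR_n = 0.75 × 450 × 870 = 293.6 kN.
Block shear: shear path 1×[55+3×88] = 1×319 mm, A_gv = 1914, A_nv = 1×(319 − 3.5×29)×6 = 1305 mm²; tension to near edge: (44 − 0.5×29)×6 = 177 mm². R_n = min(0.6×450×1305, 0.6×345×1914) + 1.0×450×177 = min(352.35, 396.2) + 79.65 = 432 kN. φR_n = 0.75 × 432 = 324.0 kN.
Governing: min(1009.7, 450.8, 324.2, 293.6, 324.0) = 293.6 kN → net-section rupture.

293.6 kN (net-section rupture governs)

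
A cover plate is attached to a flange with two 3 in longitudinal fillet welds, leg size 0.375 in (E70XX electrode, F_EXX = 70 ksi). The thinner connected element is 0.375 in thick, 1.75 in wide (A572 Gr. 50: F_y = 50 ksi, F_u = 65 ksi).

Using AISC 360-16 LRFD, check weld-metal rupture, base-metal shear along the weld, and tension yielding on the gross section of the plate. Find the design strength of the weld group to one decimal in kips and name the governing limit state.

Weld metal: throat = 0.707×0.375 = 0.26513 in, L = 2×3 = 6 in. φR_n = 0.75 × 0.6 × 70 × 0.26513 × 6 = 50.1 kips.
Base metal shear (0.375 in plate): yield φR_n = 1.0×0.6×50×0.375×6 = 67.5 kips; rupture φR_n = 0.75×0.6×65×0.375×6 = 65.8 kips; take 65.8 kips (rupture).
Tension yield (gross): A_g = 1.75×0.375 = 0.65625 in². φR_n = 0.90 × 50 × 0.65625 = 29.5 kips.
Governing: min(50.1, 65.8, 29.5) = 29.5 kips → gross-section yield.

29.5 kips (gross-section yield governs)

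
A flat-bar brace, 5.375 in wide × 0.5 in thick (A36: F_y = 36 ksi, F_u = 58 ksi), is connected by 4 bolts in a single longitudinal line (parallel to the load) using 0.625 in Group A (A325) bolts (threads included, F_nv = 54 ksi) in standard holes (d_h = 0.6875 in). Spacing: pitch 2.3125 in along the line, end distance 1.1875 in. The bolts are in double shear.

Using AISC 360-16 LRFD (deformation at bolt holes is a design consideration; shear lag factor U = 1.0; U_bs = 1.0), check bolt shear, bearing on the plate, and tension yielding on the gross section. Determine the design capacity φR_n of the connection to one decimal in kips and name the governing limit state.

87.1 kips (gross-section yield governs)

Bolt shear: A_b = π(0.625)²/4 = 0.3068 in². φR_n = 0.75 × 54 × 0.3068 × 4 × 2 = 99.4 kips.
Bearing (0.5 in plate, F_u = 58 ksi): end bolts L_c = 1.1875 − 0.6875/2 = 0.84375, R_n = min(1.2×0.84375×0.5×58, 2.4×0.625×0.5×58) = 29.363 kips/bolt; interior L_c = 2.3125 − 0.6875 = 1.625, R_n = 43.5 kips/bolt. φR_n = 0.75 × (1×29.363 + 3×43.5) = 119.9 kips.
Tension yield (gross): A_g = 5.375×0.5 = 2.6875 in². φR_n = 0.90 × 36 × 2.6875 = 87.1 kips.
Governing: min(99.4, 119.9, 87.1) = 87.1 kips → gross-section yield.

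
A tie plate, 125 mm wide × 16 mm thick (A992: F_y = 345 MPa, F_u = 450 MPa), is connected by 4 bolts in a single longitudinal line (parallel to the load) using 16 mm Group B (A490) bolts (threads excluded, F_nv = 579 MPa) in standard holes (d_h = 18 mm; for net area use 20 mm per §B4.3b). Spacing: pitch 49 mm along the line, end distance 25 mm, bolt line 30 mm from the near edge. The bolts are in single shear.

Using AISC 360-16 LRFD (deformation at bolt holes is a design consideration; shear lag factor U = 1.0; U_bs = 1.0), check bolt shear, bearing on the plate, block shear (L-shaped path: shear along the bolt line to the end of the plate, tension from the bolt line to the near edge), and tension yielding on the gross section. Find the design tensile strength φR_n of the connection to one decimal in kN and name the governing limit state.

349.2 kN (bolt shear governs)

Bolt shear: A_b = π(16)²/4 = 201.06 mm². φR_n = 0.75 × 579 × 201.06 × 4 × 1 = 349.2 kN.
Bearing (16 mm plate, F_u = 450 MPa): end bolts L_c = 25 − 18/2 = 16, R_n = min(1.2×16×16×450, 2.4×16×16×450) = 138.24 kN/bolt; interior L_c = 49 − 18 = 31, R_n = 267.84 kN/bolt. φR_n = 0.75 × (1×138.24 + 3×267.84) = 706.3 kN.
Block shear: shear path 1×[25+3×49] = 1×172 mm, A_gv = 2752, A_nv = 1×(172 − 3.5×20)×16 = 1632 mm²; tension to near edge: (30 − 0.5×20)×16 = 320 mm². R_n = min(0.6×450×1632, 0.6×345×2752) + 1.0×450×320 = min(440.64, 569.66) + 144 = 584.64 kN. φR_n = 0.75 × 584.64 = 438.5 kN.
Tension yield (gross): A_g = 125×16 = 2000 mm². φR_n = 0.90 × 345 × 2000 = 621.0 kN.
Governing: min(349.2, 706.3, 438.5, 621.0) = 349.2 kN → bolt shear.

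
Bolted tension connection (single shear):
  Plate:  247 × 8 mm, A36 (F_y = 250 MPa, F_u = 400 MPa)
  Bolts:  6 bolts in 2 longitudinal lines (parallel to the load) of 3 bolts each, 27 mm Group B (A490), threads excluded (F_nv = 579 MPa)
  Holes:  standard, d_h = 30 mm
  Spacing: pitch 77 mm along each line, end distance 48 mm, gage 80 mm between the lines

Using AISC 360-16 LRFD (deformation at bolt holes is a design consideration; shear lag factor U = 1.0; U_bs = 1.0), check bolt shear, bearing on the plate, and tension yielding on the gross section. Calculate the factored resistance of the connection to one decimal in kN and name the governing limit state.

444.6 kN (gross-section yield governs)

Bolt shear: A_b = π(27)²/4 = 572.56 mm². φR_n = 0.75 × 579 × 572.56 × 6 × 1 = 1491.8 kN.
Bearing (8 mm plate, F_u = 400 MPa): end bolts L_c = 48 − 30/2 = 33, R_n = min(1.2×33×8×400, 2.4×27×8×400) = 126.72 kN/bolt; interior L_c = 77 − 30 = 47, R_n = 180.48 kN/bolt. φR_n = 0.75 × (2×126.72 + 4×180.48) = 731.5 kN.
Tension yield (gross): A_g = 247×8 = 1976 mm². φR_n = 0.90 × 250 × 1976 = 444.6 kN.
Governing: min(1491.8, 731.5, 444.6) = 444.6 kN → gross-section yield.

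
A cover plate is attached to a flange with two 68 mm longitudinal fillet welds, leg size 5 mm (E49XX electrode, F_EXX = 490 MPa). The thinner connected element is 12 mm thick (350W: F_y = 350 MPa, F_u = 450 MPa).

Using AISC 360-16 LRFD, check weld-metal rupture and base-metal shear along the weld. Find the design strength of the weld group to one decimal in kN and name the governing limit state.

106.0 kN (weld metal governs)

Weld metal: throat = 0.707×5 = 3.535 mm, L = 2×68 = 136 mm. φR_n = 0.75 × 0.6 × 490 × 3.535 × 136 = 106.0 kN.
Base metal shear (12 mm plate): yield φR_n = 1.0×0.6×350×12×136 = 342.7 kN; rupture φR_n = 0.75×0.6×450×12×136 = 330.5 kN; take 330.5 kN (rupture).
Governing: min(106.0, 330.5) = 106.0 kN → weld metal.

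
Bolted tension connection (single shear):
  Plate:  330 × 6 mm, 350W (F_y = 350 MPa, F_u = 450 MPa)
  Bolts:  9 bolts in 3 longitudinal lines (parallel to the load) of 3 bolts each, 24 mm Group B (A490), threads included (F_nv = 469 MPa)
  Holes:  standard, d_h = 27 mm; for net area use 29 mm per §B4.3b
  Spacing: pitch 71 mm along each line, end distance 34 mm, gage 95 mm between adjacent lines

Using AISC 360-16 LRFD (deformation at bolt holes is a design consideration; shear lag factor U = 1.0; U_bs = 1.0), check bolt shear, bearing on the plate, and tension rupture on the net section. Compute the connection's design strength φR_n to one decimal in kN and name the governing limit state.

492.1 kN (net-section rupture governs)

Bolt shear: A_b = π(24)²/4 = 452.39 mm². φR_n = 0.75 × 469 × 452.39 × 9 × 1 = 1432.2 kN.
Bearing (6 mm plate, F_u = 450 MPa): end bolts L_c = 34 − 27/2 = 20.5, R_n = min(1.2×20.5×6×450, 2.4×24×6×450) = 66.42 kN/bolt; interior L_c = 71 − 27 = 44, R_n = 142.56 kN/bolt. φR_n = 0.75 × (3×66.42 + 6×142.56) = 791.0 kN.
Tension rupture (net): A_n = (330 − 3×29)×6 = 1458 mm² (U = 1.0, A_e = A_n). φR_n = 0.75 × 450 × 1458 = 492.1 kN.
Governing: min(1432.2, 791.0, 492.1) = 492.1 kN → net-section rupture.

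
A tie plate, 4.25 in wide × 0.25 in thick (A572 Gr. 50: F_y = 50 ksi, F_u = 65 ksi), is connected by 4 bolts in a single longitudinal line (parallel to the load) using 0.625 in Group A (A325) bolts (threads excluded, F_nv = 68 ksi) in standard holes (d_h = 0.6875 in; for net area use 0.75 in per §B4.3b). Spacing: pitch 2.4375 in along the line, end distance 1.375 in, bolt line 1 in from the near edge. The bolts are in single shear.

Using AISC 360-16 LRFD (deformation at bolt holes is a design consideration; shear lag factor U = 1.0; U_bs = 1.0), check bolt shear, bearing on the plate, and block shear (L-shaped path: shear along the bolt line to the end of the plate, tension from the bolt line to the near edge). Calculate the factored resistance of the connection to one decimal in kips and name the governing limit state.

51.9 kips (block shear governs)

Bolt shear: A_b = π(0.625)²/4 = 0.3068 in². φR_n = 0.75 × 68 × 0.3068 × 4 × 1 = 62.6 kips.
Bearing (0.25 in plate, F_u = 65 ksi): end bolts L_c = 1.375 − 0.6875/2 = 1.03125, R_n = min(1.2×1.03125×0.25×65, 2.4×0.625×0.25×65) = 20.109 kips/bolt; interior L_c = 2.4375 − 0.6875 = 1.75, R_n = 24.375 kips/bolt. φR_n = 0.75 × (1×20.109 + 3×24.375) = 69.9 kips.
Block shear: shear path 1×[1.375+3×2.4375] = 1×8.6875 in, A_gv = 2.1719, A_nv = 1×(8.6875 − 3.5×0.75)×0.25 = 1.5156 in²; tension to near edge: (1 − 0.5×0.75)×0.25 = 0.15625 in². R_n = min(0.6×65×1.5156, 0.6×50×2.1719) + 1.0×65×0.15625 = min(59.108, 65.157) + 10.156 = 69.264 kips. φR_n = 0.75 × 69.264 = 51.9 kips.
Governing: min(62.6, 69.9, 51.9) = 51.9 kips → block shear.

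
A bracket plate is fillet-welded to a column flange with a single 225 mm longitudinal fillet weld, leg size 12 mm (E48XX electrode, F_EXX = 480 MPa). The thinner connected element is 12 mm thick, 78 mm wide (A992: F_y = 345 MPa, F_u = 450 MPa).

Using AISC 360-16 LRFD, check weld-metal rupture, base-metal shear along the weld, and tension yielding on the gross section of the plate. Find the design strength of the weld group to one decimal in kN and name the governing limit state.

290.6 kN (gross-section yield governs)

Weld metal: throat = 0.707×12 = 8.484 mm, L = 225 mm. φR_n = 0.75 × 0.6 × 480 × 8.484 × 225 = 412.3 kN.
Base metal shear (12 mm plate): yield φR_n = 1.0×0.6×345×12×225 = 558.9 kN; rupture φR_n = 0.75×0.6×450×12×225 = 546.8 kN; take 546.8 kN (rupture).
Tension yield (gross): A_g = 78×12 = 936 mm². φR_n = 0.90 × 345 × 936 = 290.6 kN.
Governing: min(412.3, 546.8, 290.6) = 290.6 kN → gross-section yield.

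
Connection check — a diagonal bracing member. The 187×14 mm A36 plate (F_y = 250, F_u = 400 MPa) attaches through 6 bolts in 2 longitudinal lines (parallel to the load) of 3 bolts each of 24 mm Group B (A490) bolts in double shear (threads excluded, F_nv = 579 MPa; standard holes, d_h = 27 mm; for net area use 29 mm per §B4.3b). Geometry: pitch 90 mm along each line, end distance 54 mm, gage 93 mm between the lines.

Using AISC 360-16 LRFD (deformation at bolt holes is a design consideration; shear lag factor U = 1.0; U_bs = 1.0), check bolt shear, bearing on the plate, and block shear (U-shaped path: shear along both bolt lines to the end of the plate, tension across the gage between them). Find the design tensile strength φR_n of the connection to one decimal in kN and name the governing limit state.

Bolt shear: A_b = π(24)²/4 = 452.39 mm². φR_n = 0.75 × 579 × 452.39 × 6 × 2 = 2357.4 kN.
Bearing (14 mm plate, F_u = 400 MPa): end bolts L_c = 54 − 27/2 = 40.5, R_n = min(1.2×40.5×14×400, 2.4×24×14×400) = 272.16 kN/bolt; interior L_c = 90 − 27 = 63, R_n = 322.56 kN/bolt. φR_n = 0.75 × (2×272.16 + 4×322.56) = 1375.9 kN.
Block shear: shear path 2×[54+2×90] = 2×234 mm, A_gv = 6552, A_nv = 2×(234 − 2.5×29)×14 = 4522 mm²; tension across gage: (93 − 1×29)×14 = 896 mm². R_n = min(0.6×400×4522, 0.6×250×6552) + 1.0×400×896 = min(1085.3, 982.8) + 358.4 = 1341.2 kN. φR_n = 0.75 × 1341.2 = 1005.9 kN.
Governing: min(2357.4, 1375.9, 1005.9) = 1005.9 kN → block shear.

1005.9 kN (block shear governs)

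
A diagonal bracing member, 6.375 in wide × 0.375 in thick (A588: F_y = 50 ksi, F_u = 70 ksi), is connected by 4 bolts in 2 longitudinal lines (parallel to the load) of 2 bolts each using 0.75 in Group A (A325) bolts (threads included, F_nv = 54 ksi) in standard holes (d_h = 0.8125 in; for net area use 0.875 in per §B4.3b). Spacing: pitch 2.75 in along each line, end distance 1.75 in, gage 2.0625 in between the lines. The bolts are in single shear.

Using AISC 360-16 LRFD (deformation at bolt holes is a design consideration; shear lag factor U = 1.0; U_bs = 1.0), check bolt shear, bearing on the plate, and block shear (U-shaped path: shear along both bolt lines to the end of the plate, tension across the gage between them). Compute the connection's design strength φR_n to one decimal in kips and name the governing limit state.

71.6 kips (bolt shear governs)

Bolt shear: A_b = π(0.75)²/4 = 0.44179 in². φR_n = 0.75 × 54 × 0.44179 × 4 × 1 = 71.6 kips.
Bearing (0.375 in plate, F_u = 70 ksi): end bolts L_c = 1.75 − 0.8125/2 = 1.34375, R_n = min(1.2×1.34375×0.375×70, 2.4×0.75×0.375×70) = 42.328 kips/bolt; interior L_c = 2.75 − 0.8125 = 1.9375, R_n = 47.25 kips/bolt. φR_n = 0.75 × (2×42.328 + 2×47.25) = 134.4 kips.
Block shear: shear path 2×[1.75+1×2.75] = 2×4.5 in, A_gv = 3.375, A_nv = 2×(4.5 − 1.5×0.875)×0.375 = 2.3906 in²; tension across gage: (2.0625 − 1×0.875)×0.375 = 0.44531 in². R_n = min(0.6×70×2.3906, 0.6×50×3.375) + 1.0×70×0.44531 = min(100.41, 101.25) + 31.172 = 131.58 kips. φR_n = 0.75 × 131.58 = 98.7 kips.
Governing: min(71.6, 134.4, 98.7) = 71.6 kips → bolt shear.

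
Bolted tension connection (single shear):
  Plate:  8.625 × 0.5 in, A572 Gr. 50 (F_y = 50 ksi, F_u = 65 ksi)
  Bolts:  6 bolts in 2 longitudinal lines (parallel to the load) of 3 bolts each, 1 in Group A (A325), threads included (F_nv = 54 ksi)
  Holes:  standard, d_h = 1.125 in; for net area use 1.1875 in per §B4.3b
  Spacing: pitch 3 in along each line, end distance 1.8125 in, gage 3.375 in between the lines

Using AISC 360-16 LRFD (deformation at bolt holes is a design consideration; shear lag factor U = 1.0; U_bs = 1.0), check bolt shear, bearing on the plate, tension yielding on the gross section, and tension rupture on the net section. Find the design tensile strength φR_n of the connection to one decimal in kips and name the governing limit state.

152.3 kips (net-section rupture governs)

Bolt shear: A_b = π(1)²/4 = 0.7854 in². φR_n = 0.75 × 54 × 0.7854 × 6 × 1 = 190.9 kips.
Bearing (0.5 in plate, F_u = 65 ksi): end bolts L_c = 1.8125 − 1.125/2 = 1.25, R_n = min(1.2×1.25×0.5×65, 2.4×1×0.5×65) = 48.75 kips/bolt; interior L_c = 3 − 1.125 = 1.875, R_n = 73.125 kips/bolt. φR_n = 0.75 × (2×48.75 + 4×73.125) = 292.5 kips.
Tension yield (gross): A_g = 8.625×0.5 = 4.3125 in². φR_n = 0.90 × 50 × 4.3125 = 194.1 kips.
Tension rupture (net): A_n = (8.625 − 2×1.1875)×0.5 = 3.125 in² (U = 1.0, A_e = A_n). φR_n = 0.75 × 65 × 3.125 = 152.3 kips.
Governing: min(190.9, 292.5, 194.1, 152.3) = 152.3 kips → net-section rupture.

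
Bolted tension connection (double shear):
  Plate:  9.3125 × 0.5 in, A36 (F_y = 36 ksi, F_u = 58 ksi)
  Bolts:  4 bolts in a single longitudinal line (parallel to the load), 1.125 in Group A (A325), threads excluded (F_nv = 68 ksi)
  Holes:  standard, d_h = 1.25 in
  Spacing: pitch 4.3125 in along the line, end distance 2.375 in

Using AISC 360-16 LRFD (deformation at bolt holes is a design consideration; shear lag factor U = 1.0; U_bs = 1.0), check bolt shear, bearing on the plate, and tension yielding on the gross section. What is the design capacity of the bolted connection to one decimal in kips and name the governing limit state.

150.9 kips (gross-section yield governs)

Bolt shear: A_b = π(1.125)²/4 = 0.99402 in². φR_n = 0.75 × 68 × 0.99402 × 4 × 2 = 405.6 kips.
Bearing (0.5 in plate, F_u = 58 ksi): end bolts L_c = 2.375 − 1.25/2 = 1.75, R_n = min(1.2×1.75×0.5×58, 2.4×1.125×0.5×58) = 60.9 kips/bolt; interior L_c = 4.3125 − 1.25 = 3.0625, R_n = 78.3 kips/bolt. φR_n = 0.75 × (1×60.9 + 3×78.3) = 221.9 kips.
Tension yield (gross): A_g = 9.3125×0.5 = 4.6563 in². φR_n = 0.90 × 36 × 4.6563 = 150.9 kips.
Governing: min(405.6, 221.9, 150.9) = 150.9 kips → gross-section yield.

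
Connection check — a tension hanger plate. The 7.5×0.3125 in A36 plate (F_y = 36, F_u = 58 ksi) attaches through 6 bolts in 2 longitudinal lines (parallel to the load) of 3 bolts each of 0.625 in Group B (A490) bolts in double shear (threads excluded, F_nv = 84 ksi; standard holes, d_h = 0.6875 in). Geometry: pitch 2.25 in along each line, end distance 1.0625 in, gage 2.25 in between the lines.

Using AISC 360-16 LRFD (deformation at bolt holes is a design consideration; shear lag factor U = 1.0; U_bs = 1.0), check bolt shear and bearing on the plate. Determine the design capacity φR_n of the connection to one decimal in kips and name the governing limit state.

105.0 kips (bearing governs)

Bolt shear: A_b = π(0.625)²/4 = 0.3068 in². φR_n = 0.75 × 84 × 0.3068 × 6 × 2 = 231.9 kips.
Bearing (0.3125 in plate, F_u = 58 ksi): end bolts L_c = 1.0625 − 0.6875/2 = 0.71875, R_n = min(1.2×0.71875×0.3125×58, 2.4×0.625×0.3125×58) = 15.633 kips/bolt; interior L_c = 2.25 − 0.6875 = 1.5625, R_n = 27.188 kips/bolt. φR_n = 0.75 × (2×15.633 + 4×27.188) = 105.0 kips.
Governing: min(231.9, 105.0) = 105.0 kips → bearing.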